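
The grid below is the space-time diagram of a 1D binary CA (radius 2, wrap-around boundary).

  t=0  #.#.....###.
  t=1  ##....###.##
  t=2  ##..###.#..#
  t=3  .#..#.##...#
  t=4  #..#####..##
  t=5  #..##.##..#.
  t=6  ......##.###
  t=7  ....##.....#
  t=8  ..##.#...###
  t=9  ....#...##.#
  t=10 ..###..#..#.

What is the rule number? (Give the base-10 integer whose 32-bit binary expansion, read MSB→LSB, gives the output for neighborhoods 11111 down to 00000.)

  nb #####: next=.  (t=4,i=5, bit31=0)
  nb ####.: next=#  (t=1,i=0, bit30=1)
  nb ###.#: next=#  (t=0,i=10, bit29=1)
  nb ###..: next=#  (t=1,i=1, bit28=1)
  nb ##.##: next=.  (t=1,i=9, bit27=0)
  nb ##.#.: next=#  (t=0,i=11, bit26=1)
  nb ##..#: next=.  (t=2,i=2, bit25=0)
  nb ##...: next=.  (t=1,i=2, bit24=0)
  nb #.###: next=.  (t=1,i=10, bit23=0)
  nb #.##.: next=#  (t=3,i=6, bit22=1)
  nb #.#.#: next=#  (t=0,i=0, bit21=1)
  nb #.#..: next=.  (t=0,i=2, bit20=0)
  nb #..##: next=.  (t=2,i=3, bit19=0)
  nb #..#.: next=#  (t=3,i=3, bit18=1)
  nb #...#: next=.  (t=3,i=9, bit17=0)
  nb #....: next=.  (t=0,i=4, bit16=0)
  nb .####: next=#  (t=1,i=11, bit15=1)
  nb .###.: next=.  (t=0,i=9, bit14=0)
  nb .##.#: next=.  (t=5,i=4, bit13=0)
  nb .##..: next=#  (t=3,i=7, bit12=1)
  nb .#.##: next=#  (t=3,i=5, bit11=1)
  nb .#.#.: next=#  (t=0,i=1, bit10=1)
  nb .#..#: next=.  (t=2,i=9, bit9=0)
  nb .#...: next=.  (t=0,i=3, bit8=0)
  nb ..###: next=#  (t=0,i=8, bit7=1)
  nb ..##.: next=.  (t=5,i=3, bit6=0)
  nb ..#.#: next=#  (t=3,i=4, bit5=1)
  nb ..#..: next=#  (t=7,i=11, bit4=1)
  nb ...##: next=#  (t=0,i=7, bit3=1)
  nb ...#.: next=#  (t=3,i=10, bit2=1)
  nb ....#: next=#  (t=0,i=6, bit1=1)
  nb .....: next=.  (t=0,i=5, bit0=0)
  bits 01110100011001001001110010111110 = 1952750782

1952750782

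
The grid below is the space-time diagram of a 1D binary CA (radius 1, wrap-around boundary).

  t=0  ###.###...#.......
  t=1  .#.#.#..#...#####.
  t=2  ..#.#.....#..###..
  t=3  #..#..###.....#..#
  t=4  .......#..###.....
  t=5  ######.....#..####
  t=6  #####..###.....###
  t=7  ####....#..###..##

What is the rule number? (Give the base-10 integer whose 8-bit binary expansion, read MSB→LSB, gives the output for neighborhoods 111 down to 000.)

161

  ###|#  b7=1 t=0,i=1
  ##.|.  b6=0 t=0,i=2
  #.#|#  b5=1 t=0,i=3
  #..|.  b4=0 t=0,i=7
  .##|.  b3=0 t=0,i=0
  .#.|.  b2=0 t=0,i=10
  ..#|.  b1=0 t=0,i=9
  ...|#  b0=1 t=0,i=8
  bits 10100001 = 161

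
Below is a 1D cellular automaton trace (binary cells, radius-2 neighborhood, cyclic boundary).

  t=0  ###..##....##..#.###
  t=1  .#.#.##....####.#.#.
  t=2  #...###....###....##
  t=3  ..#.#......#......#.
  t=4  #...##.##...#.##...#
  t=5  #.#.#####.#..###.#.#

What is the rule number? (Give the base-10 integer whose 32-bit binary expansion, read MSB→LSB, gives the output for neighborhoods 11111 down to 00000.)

  [31] ##### => .  t=0,i=0
  [30] ####. => #  t=0,i=1
  [29] ###.# => .  t=1,i=14
  [28] ###.. => .  t=0,i=2
  [27] ##.## => #  t=4,i=6
  [26] ##.#. => .  t=1,i=15
  [25] ##..# => #  t=0,i=3
  [24] ##... => .  t=0,i=7
  [23] #.### => .  t=0,i=17
  [22] #.##. => #  t=1,i=5
  [21] #.#.# => .  t=1,i=3
  [20] #.#.. => #  t=1,i=18
  [19] #..## => .  t=0,i=4
  [18] #..#. => #  t=0,i=14
  [17] #...# => #  t=2,i=2
  [16] #.... => .  t=0,i=8
  [15] .#### => #  t=0,i=18
  [14] .###. => .  t=2,i=5
  [13] .##.# => #  t=4,i=5
  [12] .##.. => #  t=0,i=6
  [11] .#.## => #  t=0,i=16
  [10] .#.#. => .  t=1,i=2
  [9] .#..# => #  t=1,i=19
  [8] .#... => #  t=3,i=5
  [7] ..### => #  t=1,i=11
  [6] ..##. => #  t=0,i=5
  [5] ..#.# => .  t=0,i=15
  [4] ..#.. => .  t=3,i=11
  [3] ...## => .  t=0,i=10
  [2] ...#. => .  t=3,i=1
  [1] ....# => .  t=0,i=9
  [0] ..... => #  t=3,i=7
  bits 01001010010101101011101111000001 = 1247198145

1247198145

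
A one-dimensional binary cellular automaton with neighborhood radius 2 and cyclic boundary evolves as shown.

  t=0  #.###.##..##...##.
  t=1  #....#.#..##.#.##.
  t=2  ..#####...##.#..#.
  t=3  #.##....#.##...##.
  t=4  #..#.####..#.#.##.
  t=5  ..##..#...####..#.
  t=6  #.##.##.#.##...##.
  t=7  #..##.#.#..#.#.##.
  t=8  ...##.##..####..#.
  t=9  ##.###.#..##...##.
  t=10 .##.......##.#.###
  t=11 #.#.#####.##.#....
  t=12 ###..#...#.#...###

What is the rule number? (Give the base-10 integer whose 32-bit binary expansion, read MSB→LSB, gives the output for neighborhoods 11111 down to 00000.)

136819959

  nb #####: next=.  (t=2,i=4, bit31=0)
  nb ####.: next=.  (t=2,i=5, bit30=0)
  nb ###.#: next=.  (t=0,i=4, bit29=0)
  nb ###..: next=.  (t=2,i=6, bit28=0)
  nb ##.##: next=#  (t=0,i=5, bit27=1)
  nb ##.#.: next=.  (t=0,i=17, bit26=0)
  nb ##..#: next=.  (t=0,i=8, bit25=0)
  nb ##...: next=.  (t=0,i=12, bit24=0)
  nb #.###: next=.  (t=0,i=2, bit23=0)
  nb #.##.: next=.  (t=0,i=6, bit22=0)
  nb #.#.#: next=#  (t=0,i=0, bit21=1)
  nb #.#..: next=.  (t=1,i=0, bit20=0)
  nb #..##: next=.  (t=0,i=9, bit19=0)
  nb #..#.: next=#  (t=2,i=15, bit18=1)
  nb #...#: next=#  (t=0,i=13, bit17=1)
  nb #....: next=#  (t=1,i=2, bit16=1)
  nb .####: next=#  (t=2,i=3, bit15=1)
  nb .###.: next=.  (t=0,i=3, bit14=0)
  nb .##.#: next=#  (t=0,i=16, bit13=1)
  nb .##..: next=#  (t=0,i=7, bit12=1)
  nb .#.##: next=.  (t=0,i=1, bit11=0)
  nb .#.#.: next=#  (t=1,i=6, bit10=1)
  nb .#..#: next=.  (t=1,i=8, bit9=0)
  nb .#...: next=.  (t=1,i=1, bit8=0)
  nb ..###: next=#  (t=2,i=2, bit7=1)
  nb ..##.: next=#  (t=0,i=10, bit6=1)
  nb ..#.#: next=#  (t=1,i=5, bit5=1)
  nb ..#..: next=#  (t=2,i=16, bit4=1)
  nb ...##: next=.  (t=0,i=14, bit3=0)
  nb ...#.: next=#  (t=1,i=4, bit2=1)
  nb ....#: next=#  (t=1,i=3, bit1=1)
  nb .....: next=#  (t=10,i=5, bit0=1)
  bits 00001000001001111011010011110111 = 136819959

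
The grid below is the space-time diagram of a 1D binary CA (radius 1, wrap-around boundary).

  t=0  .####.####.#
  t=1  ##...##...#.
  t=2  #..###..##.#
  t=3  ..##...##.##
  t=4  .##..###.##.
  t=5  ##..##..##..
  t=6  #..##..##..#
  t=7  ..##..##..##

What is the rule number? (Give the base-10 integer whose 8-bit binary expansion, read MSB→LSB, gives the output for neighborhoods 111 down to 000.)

  [7] ### => .  t=0,i=2
  [6] ##. => .  t=0,i=4
  [5] #.# => #  t=0,i=0
  [4] #.. => .  t=1,i=2
  [3] .## => #  t=0,i=1
  [2] .#. => .  t=0,i=11
  [1] ..# => #  t=1,i=4
  [0] ... => #  t=1,i=3
  bits 00101011 = 43

43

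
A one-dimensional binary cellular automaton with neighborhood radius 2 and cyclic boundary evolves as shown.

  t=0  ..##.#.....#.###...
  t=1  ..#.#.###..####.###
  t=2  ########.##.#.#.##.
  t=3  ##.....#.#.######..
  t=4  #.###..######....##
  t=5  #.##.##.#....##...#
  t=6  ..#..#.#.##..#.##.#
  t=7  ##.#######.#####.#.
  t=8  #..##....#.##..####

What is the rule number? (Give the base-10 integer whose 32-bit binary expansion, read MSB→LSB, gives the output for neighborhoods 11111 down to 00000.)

670027617

  #####|.  b31=0 t=2,i=2
  ####.|.  b30=0 t=1,i=13
  ###.#|#  b29=1 t=1,i=14
  ###..|.  b28=0 t=0,i=15
  ##.##|.  b27=0 t=1,i=15
  ##.#.|#  b26=1 t=0,i=4
  ##..#|#  b25=1 t=1,i=0
  ##...|#  b24=1 t=0,i=16
  #.###|#  b23=1 t=0,i=13
  #.##.|#  b22=1 t=2,i=9
  #.#.#|#  b21=1 t=1,i=4
  #.#..|.  b20=0 t=0,i=5
  #..##|#  b19=1 t=1,i=10
  #..#.|#  b18=1 t=1,i=1
  #...#|#  b17=1 t=5,i=16
  #....|#  b16=1 t=0,i=7
  .####|#  b15=1 t=1,i=12
  .###.|#  b14=1 t=0,i=14
  .##.#|.  b13=0 t=0,i=3
  .##..|.  b12=0 t=3,i=1
  .#.##|#  b11=1 t=0,i=12
  .#.#.|#  b10=1 t=1,i=3
  .#..#|#  b9=1 t=6,i=0
  .#...|#  b8=1 t=0,i=6
  ..###|.  b7=0 t=1,i=11
  ..##.|#  b6=1 t=0,i=2
  ..#.#|#  b5=1 t=0,i=11
  ..#..|.  b4=0 t=6,i=2
  ...##|.  b3=0 t=0,i=1
  ...#.|.  b2=0 t=0,i=10
  ....#|.  b1=0 t=0,i=0
  .....|#  b0=1 t=0,i=8
  bits 00100111111011111100111101100001 = 670027617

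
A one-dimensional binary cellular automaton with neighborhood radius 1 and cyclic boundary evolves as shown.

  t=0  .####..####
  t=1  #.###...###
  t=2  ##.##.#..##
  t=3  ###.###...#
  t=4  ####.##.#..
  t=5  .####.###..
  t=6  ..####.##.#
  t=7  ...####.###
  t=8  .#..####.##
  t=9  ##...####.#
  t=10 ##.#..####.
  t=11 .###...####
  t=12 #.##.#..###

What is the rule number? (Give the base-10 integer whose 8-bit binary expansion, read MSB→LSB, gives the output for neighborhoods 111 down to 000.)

  ### -> #   bit 7 = 1  t=0,i=2
  ##. -> #   bit 6 = 1  t=0,i=4
  #.# -> #   bit 5 = 1  t=0,i=0
  #.. -> .   bit 4 = 0  t=0,i=5
  .## -> .   bit 3 = 0  t=0,i=1
  .#. -> #   bit 2 = 1  t=2,i=6
  ..# -> .   bit 1 = 0  t=0,i=6
  ... -> #   bit 0 = 1  t=1,i=6
  bits 11100101 = 229

229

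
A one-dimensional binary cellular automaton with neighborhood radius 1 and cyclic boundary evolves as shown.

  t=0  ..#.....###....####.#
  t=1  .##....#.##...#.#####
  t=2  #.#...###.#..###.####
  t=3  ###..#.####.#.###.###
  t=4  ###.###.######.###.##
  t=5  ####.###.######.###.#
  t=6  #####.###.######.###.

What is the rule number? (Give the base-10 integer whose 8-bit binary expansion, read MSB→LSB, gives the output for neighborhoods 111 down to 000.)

  ### -> #   bit 7 = 1  t=0,i=9
  ##. -> #   bit 6 = 1  t=0,i=10
  #.# -> #   bit 5 = 1  t=0,i=19
  #.. -> .   bit 4 = 0  t=0,i=0
  .## -> .   bit 3 = 0  t=0,i=8
  .#. -> #   bit 2 = 1  t=0,i=2
  ..# -> #   bit 1 = 1  t=0,i=1
  ... -> .   bit 0 = 0  t=0,i=4
  bits 11100110 = 230

230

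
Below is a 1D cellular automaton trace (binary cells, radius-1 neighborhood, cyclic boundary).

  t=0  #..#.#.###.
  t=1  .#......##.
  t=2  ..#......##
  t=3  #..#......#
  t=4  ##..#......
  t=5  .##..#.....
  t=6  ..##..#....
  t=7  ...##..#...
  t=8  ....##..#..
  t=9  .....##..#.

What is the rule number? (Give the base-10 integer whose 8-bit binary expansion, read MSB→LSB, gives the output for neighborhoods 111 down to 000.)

  ###|#  b7=1 t=0,i=8
  ##.|#  b6=1 t=0,i=9
  #.#|.  b5=0 t=0,i=4
  #..|#  b4=1 t=0,i=1
  .##|.  b3=0 t=0,i=7
  .#.|.  b2=0 t=0,i=0
  ..#|.  b1=0 t=0,i=2
  ...|.  b0=0 t=1,i=3
  bits 11010000 = 208

208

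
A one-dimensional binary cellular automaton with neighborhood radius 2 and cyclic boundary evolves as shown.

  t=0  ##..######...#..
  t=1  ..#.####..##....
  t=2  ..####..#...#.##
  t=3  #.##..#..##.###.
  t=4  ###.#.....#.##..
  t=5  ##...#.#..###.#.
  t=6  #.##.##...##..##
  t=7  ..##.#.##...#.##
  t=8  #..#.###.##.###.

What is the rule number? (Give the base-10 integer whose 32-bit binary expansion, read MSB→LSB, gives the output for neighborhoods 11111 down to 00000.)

2212687265

  ##### -> #   bit 31 = 1  t=0,i=6
  ####. -> .   bit 30 = 0  t=0,i=8
  ###.# -> .   bit 29 = 0  t=3,i=14
  ###.. -> .   bit 28 = 0  t=0,i=9
  ##.## -> .   bit 27 = 0  t=3,i=11
  ##.#. -> .   bit 26 = 0  t=3,i=15
  ##..# -> #   bit 25 = 1  t=0,i=2
  ##... -> #   bit 24 = 1  t=0,i=10
  #.### -> #   bit 23 = 1  t=1,i=4
  #.##. -> #   bit 22 = 1  t=2,i=14
  #.#.# -> #   bit 21 = 1  t=3,i=0
  #.#.. -> .   bit 20 = 0  t=4,i=4
  #..## -> .   bit 19 = 0  t=0,i=3
  #..#. -> .   bit 18 = 0  t=2,i=7
  #...# -> #   bit 17 = 1  t=0,i=11
  #.... -> .   bit 16 = 0  t=1,i=13
  .#### -> #   bit 15 = 1  t=0,i=5
  .###. -> #   bit 14 = 1  t=3,i=13
  .##.# -> #   bit 13 = 1  t=3,i=10
  .##.. -> .   bit 12 = 0  t=0,i=1
  .#.## -> #   bit 11 = 1  t=1,i=3
  .#.#. -> #   bit 10 = 1  t=5,i=6
  .#..# -> .   bit 9 = 0  t=0,i=14
  .#... -> #   bit 8 = 1  t=2,i=9
  ..### -> #   bit 7 = 1  t=0,i=4
  ..##. -> .   bit 6 = 0  t=0,i=0
  ..#.# -> #   bit 5 = 1  t=1,i=2
  ..#.. -> .   bit 4 = 0  t=0,i=13
  ...## -> .   bit 3 = 0  t=6,i=9
  ...#. -> .   bit 2 = 0  t=0,i=12
  ....# -> .   bit 1 = 0  t=1,i=0
  ..... -> #   bit 0 = 1  t=1,i=14
  bits 10000011111000101110110110100001 = 2212687265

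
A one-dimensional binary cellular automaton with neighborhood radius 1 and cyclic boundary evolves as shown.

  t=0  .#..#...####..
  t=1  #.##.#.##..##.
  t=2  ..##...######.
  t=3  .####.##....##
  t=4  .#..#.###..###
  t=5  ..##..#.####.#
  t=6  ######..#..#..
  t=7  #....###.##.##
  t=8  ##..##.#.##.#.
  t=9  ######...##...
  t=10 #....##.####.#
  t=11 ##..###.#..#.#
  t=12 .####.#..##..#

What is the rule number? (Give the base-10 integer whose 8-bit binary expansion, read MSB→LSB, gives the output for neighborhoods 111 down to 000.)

90

  [7] ### => .  t=0,i=9
  [6] ##. => #  t=0,i=11
  [5] #.# => .  t=1,i=1
  [4] #.. => #  t=0,i=2
  [3] .## => #  t=0,i=8
  [2] .#. => .  t=0,i=1
  [1] ..# => #  t=0,i=0
  [0] ... => .  t=0,i=6
  bits 01011010 = 90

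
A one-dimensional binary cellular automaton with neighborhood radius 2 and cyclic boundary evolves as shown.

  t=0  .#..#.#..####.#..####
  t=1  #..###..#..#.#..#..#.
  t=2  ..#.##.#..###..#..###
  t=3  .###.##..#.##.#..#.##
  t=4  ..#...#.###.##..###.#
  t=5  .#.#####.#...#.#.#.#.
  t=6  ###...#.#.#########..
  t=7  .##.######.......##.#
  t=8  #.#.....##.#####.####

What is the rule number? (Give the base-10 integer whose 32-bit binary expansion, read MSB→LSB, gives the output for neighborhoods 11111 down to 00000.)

  #####|.  b31=0 t=5,i=5
  ####.|#  b30=1 t=0,i=11
  ###.#|.  b29=0 t=0,i=12
  ###..|#  b28=1 t=1,i=5
  ##.##|.  b27=0 t=3,i=0
  ##.#.|#  b26=1 t=0,i=0
  ##..#|.  b25=0 t=1,i=6
  ##...|.  b24=0 t=6,i=3
  #.###|.  b23=0 t=3,i=1
  #.##.|.  b22=0 t=2,i=4
  #.#.#|#  b21=1 t=5,i=15
  #.#..|.  b20=0 t=0,i=1
  #..##|#  b19=1 t=0,i=8
  #..#.|#  b18=1 t=0,i=3
  #...#|#  b17=1 t=4,i=4
  #....|#  b16=1 t=7,i=11
  .####|.  b15=0 t=0,i=10
  .###.|#  b14=1 t=1,i=4
  .##.#|#  b13=1 t=2,i=5
  .##..|#  b12=1 t=3,i=6
  .#.##|#  b11=1 t=2,i=3
  .#.#.|#  b10=1 t=0,i=5
  .#..#|.  b9=0 t=0,i=2
  .#...|#  b8=1 t=4,i=3
  ..###|.  b7=0 t=0,i=9
  ..##.|#  b6=1 t=7,i=17
  ..#.#|#  b5=1 t=0,i=4
  ..#..|.  b4=0 t=1,i=8
  ...##|.  b3=0 t=7,i=16
  ...#.|#  b2=1 t=4,i=5
  ....#|#  b1=1 t=7,i=15
  .....|#  b0=1 t=7,i=12
  bits 01010100001011110111110101100111 = 1412398439

1412398439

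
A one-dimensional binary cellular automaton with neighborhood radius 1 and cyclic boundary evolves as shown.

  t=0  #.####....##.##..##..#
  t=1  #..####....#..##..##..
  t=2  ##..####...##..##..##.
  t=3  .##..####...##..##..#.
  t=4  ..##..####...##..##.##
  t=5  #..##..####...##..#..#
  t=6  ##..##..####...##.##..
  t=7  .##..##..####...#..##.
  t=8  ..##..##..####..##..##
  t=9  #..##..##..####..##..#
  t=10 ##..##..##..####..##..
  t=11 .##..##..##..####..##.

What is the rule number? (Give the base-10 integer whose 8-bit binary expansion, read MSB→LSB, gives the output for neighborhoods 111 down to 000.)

212

  nb ###: next=#  (t=0,i=3, bit7=1)
  nb ##.: next=#  (t=0,i=0, bit6=1)
  nb #.#: next=.  (t=0,i=1, bit5=0)
  nb #..: next=#  (t=0,i=6, bit4=1)
  nb .##: next=.  (t=0,i=2, bit3=0)
  nb .#.: next=#  (t=1,i=0, bit2=1)
  nb ..#: next=.  (t=0,i=9, bit1=0)
  nb ...: next=.  (t=0,i=7, bit0=0)
  bits 11010100 = 212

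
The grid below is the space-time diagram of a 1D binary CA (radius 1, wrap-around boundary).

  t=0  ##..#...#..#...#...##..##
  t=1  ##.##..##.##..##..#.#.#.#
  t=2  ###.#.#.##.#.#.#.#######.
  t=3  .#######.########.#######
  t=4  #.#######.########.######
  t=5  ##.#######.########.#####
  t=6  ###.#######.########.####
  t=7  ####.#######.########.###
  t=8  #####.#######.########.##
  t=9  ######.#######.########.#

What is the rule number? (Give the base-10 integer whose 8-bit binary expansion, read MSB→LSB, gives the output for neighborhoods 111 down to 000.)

230

  ###|#  b7=1 t=0,i=0
  ##.|#  b6=1 t=0,i=1
  #.#|#  b5=1 t=1,i=2
  #..|.  b4=0 t=0,i=2
  .##|.  b3=0 t=0,i=19
  .#.|#  b2=1 t=0,i=4
  ..#|#  b1=1 t=0,i=3
  ...|.  b0=0 t=0,i=6
  bits 11100110 = 230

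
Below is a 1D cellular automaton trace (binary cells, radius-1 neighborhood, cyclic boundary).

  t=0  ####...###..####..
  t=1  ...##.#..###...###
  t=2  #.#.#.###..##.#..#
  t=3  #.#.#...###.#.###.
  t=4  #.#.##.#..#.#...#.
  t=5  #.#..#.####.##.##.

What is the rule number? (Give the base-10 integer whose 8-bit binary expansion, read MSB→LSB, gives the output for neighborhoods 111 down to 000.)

  ###|.  b7=0 t=0,i=1
  ##.|#  b6=1 t=0,i=3
  #.#|.  b5=0 t=1,i=5
  #..|#  b4=1 t=0,i=4
  .##|.  b3=0 t=0,i=0
  .#.|#  b2=1 t=1,i=6
  ..#|#  b1=1 t=0,i=6
  ...|.  b0=0 t=0,i=5
  bits 01010110 = 86

86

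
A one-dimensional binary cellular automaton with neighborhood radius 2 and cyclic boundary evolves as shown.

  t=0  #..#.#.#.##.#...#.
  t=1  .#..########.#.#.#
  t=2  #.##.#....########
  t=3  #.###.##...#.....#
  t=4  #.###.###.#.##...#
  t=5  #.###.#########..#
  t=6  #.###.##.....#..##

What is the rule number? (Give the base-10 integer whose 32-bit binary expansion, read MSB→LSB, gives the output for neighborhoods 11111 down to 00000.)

  #####|.  b31=0 t=1,i=6
  ####.|#  b30=1 t=1,i=10
  ###.#|#  b29=1 t=1,i=11
  ###..|.  b28=0 t=5,i=14
  ##.##|.  b27=0 t=2,i=1
  ##.#.|#  b26=1 t=0,i=11
  ##..#|.  b25=0 t=5,i=15
  ##...|#  b24=1 t=3,i=8
  #.###|#  b23=1 t=3,i=2
  #.##.|#  b22=1 t=0,i=9
  #.#.#|#  b21=1 t=0,i=5
  #.#..|.  b20=0 t=0,i=0
  #..##|#  b19=1 t=1,i=3
  #..#.|.  b18=0 t=0,i=2
  #...#|.  b17=0 t=0,i=14
  #....|#  b16=1 t=2,i=7
  .####|#  b15=1 t=1,i=5
  .###.|#  b14=1 t=3,i=3
  .##.#|#  b13=1 t=0,i=10
  .##..|#  b12=1 t=3,i=7
  .#.##|#  b11=1 t=0,i=8
  .#.#.|#  b10=1 t=0,i=4
  .#..#|#  b9=1 t=0,i=1
  .#...|#  b8=1 t=0,i=13
  ..###|.  b7=0 t=1,i=4
  ..##.|#  b6=1 t=3,i=17
  ..#.#|.  b5=0 t=0,i=3
  ..#..|.  b4=0 t=3,i=11
  ...##|.  b3=0 t=2,i=9
  ...#.|#  b2=1 t=0,i=15
  ....#|.  b1=0 t=2,i=8
  .....|.  b0=0 t=3,i=14
  bits 01100101111010011111111101000100 = 1709834052

1709834052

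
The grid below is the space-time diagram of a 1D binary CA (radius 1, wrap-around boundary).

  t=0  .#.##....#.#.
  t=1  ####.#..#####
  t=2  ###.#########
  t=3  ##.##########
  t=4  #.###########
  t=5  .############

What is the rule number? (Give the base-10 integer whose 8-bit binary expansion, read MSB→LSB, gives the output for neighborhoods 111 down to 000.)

190

  ###|#  b7=1 t=1,i=0
  ##.|.  b6=0 t=0,i=4
  #.#|#  b5=1 t=0,i=2
  #..|#  b4=1 t=0,i=5
  .##|#  b3=1 t=0,i=3
  .#.|#  b2=1 t=0,i=1
  ..#|#  b1=1 t=0,i=0
  ...|.  b0=0 t=0,i=6
  bits 10111110 = 190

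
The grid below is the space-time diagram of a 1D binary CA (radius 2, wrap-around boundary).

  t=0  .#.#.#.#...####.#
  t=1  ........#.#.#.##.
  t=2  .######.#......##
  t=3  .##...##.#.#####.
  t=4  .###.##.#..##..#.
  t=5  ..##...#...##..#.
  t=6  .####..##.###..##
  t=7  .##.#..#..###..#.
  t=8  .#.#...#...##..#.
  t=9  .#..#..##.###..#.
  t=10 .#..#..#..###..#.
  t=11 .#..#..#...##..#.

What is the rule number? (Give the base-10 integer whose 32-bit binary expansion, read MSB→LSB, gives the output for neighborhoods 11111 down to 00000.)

897634683

  #####|.  b31=0 t=2,i=3
  ####.|.  b30=0 t=0,i=13
  ###.#|#  b29=1 t=0,i=14
  ###..|#  b28=1 t=3,i=15
  ##.##|.  b27=0 t=2,i=0
  ##.#.|#  b26=1 t=0,i=15
  ##..#|.  b25=0 t=3,i=16
  ##...|#  b24=1 t=1,i=16
  #.###|#  b23=1 t=2,i=1
  #.##.|.  b22=0 t=1,i=14
  #.#.#|.  b21=0 t=0,i=1
  #.#..|.  b20=0 t=0,i=7
  #..##|.  b19=0 t=3,i=0
  #..#.|.  b18=0 t=4,i=14
  #...#|.  b17=0 t=0,i=9
  #....|.  b16=0 t=1,i=0
  .####|#  b15=1 t=0,i=12
  .###.|#  b14=1 t=4,i=2
  .##.#|.  b13=0 t=2,i=16
  .##..|#  b12=1 t=1,i=15
  .#.##|.  b11=0 t=1,i=13
  .#.#.|.  b10=0 t=0,i=0
  .#..#|.  b9=0 t=4,i=9
  .#...|#  b8=1 t=0,i=8
  ..###|.  b7=0 t=0,i=11
  ..##.|#  b6=1 t=2,i=15
  ..#.#|#  b5=1 t=1,i=8
  ..#..|#  b4=1 t=4,i=15
  ...##|#  b3=1 t=0,i=10
  ...#.|.  b2=0 t=1,i=7
  ....#|#  b1=1 t=1,i=6
  .....|#  b0=1 t=1,i=1
  bits 00110101100000001101000101111011 = 897634683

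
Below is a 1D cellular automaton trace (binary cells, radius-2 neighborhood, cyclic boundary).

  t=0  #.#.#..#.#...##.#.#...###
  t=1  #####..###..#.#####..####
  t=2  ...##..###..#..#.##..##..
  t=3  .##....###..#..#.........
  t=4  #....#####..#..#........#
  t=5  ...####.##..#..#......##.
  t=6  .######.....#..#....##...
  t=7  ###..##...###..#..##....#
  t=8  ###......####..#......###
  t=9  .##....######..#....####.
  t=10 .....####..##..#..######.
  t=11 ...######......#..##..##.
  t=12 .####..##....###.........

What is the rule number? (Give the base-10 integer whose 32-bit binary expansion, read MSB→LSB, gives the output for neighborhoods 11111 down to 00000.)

  ##### -> .   bit 31 = 0  t=1,i=0
  ####. -> #   bit 30 = 1  t=0,i=24
  ###.# -> #   bit 29 = 1  t=0,i=0
  ###.. -> #   bit 28 = 1  t=1,i=4
  ##.## -> .   bit 27 = 0  t=5,i=7
  ##.#. -> #   bit 26 = 1  t=0,i=1
  ##..# -> .   bit 25 = 0  t=1,i=5
  ##... -> .   bit 24 = 0  t=2,i=23
  #.### -> .   bit 23 = 0  t=1,i=14
  #.##. -> .   bit 22 = 0  t=2,i=17
  #.#.# -> #   bit 21 = 1  t=0,i=2
  #.#.. -> #   bit 20 = 1  t=0,i=4
  #..## -> .   bit 19 = 0  t=1,i=6
  #..#. -> .   bit 18 = 0  t=0,i=6
  #...# -> .   bit 17 = 0  t=0,i=11
  #.... -> .   bit 16 = 0  t=2,i=24
  .#### -> #   bit 15 = 1  t=0,i=23
  .###. -> #   bit 14 = 1  t=1,i=8
  .##.# -> #   bit 13 = 1  t=0,i=14
  .##.. -> .   bit 12 = 0  t=2,i=4
  .#.## -> .   bit 11 = 0  t=1,i=13
  .#.#. -> #   bit 10 = 1  t=0,i=3
  .#..# -> .   bit 9 = 0  t=0,i=5
  .#... -> .   bit 8 = 0  t=0,i=10
  ..### -> #   bit 7 = 1  t=0,i=22
  ..##. -> .   bit 6 = 0  t=0,i=13
  ..#.# -> #   bit 5 = 1  t=0,i=7
  ..#.. -> #   bit 4 = 1  t=2,i=12
  ...## -> #   bit 3 = 1  t=0,i=12
  ...#. -> #   bit 2 = 1  t=6,i=11
  ....# -> #   bit 1 = 1  t=2,i=1
  ..... -> .   bit 0 = 0  t=2,i=0
  bits 01110100001100001110010010111110 = 1949361342

1949361342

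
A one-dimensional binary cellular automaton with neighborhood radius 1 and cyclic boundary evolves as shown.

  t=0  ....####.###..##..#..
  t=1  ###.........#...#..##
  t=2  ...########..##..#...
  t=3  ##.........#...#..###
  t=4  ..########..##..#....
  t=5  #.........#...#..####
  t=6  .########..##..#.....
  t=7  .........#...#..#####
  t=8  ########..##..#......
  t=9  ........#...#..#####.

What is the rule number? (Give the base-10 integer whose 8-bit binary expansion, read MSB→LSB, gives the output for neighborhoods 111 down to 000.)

  nb ###: next=.  (t=0,i=5, bit7=0)
  nb ##.: next=.  (t=0,i=7, bit6=0)
  nb #.#: next=.  (t=0,i=8, bit5=0)
  nb #..: next=#  (t=0,i=12, bit4=1)
  nb .##: next=.  (t=0,i=4, bit3=0)
  nb .#.: next=.  (t=0,i=18, bit2=0)
  nb ..#: next=.  (t=0,i=3, bit1=0)
  nb ...: next=#  (t=0,i=0, bit0=1)
  bits 00010001 = 17

17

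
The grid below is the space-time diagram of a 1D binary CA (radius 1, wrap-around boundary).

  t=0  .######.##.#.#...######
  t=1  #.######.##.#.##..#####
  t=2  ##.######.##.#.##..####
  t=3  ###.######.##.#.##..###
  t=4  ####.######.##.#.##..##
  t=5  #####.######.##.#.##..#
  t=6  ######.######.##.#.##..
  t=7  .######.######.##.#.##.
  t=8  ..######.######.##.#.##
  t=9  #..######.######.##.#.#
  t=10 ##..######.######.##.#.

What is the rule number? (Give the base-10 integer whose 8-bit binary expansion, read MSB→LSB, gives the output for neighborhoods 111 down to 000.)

  ###|#  b7=1 t=0,i=2
  ##.|#  b6=1 t=0,i=6
  #.#|#  b5=1 t=0,i=0
  #..|#  b4=1 t=0,i=14
  .##|.  b3=0 t=0,i=1
  .#.|.  b2=0 t=0,i=11
  ..#|.  b1=0 t=0,i=16
  ...|#  b0=1 t=0,i=15
  bits 11110001 = 241

241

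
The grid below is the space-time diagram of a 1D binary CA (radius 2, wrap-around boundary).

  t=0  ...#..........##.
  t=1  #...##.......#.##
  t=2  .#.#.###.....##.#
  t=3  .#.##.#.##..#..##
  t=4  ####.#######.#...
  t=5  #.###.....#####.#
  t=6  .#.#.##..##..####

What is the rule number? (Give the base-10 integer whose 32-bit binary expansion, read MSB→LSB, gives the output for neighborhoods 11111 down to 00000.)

  nb #####: next=.  (t=4,i=7, bit31=0)
  nb ####.: next=#  (t=4,i=2, bit30=1)
  nb ###.#: next=#  (t=4,i=3, bit29=1)
  nb ###..: next=.  (t=1,i=0, bit28=0)
  nb ##.##: next=#  (t=4,i=4, bit27=1)
  nb ##.#.: next=#  (t=2,i=15, bit26=1)
  nb ##..#: next=#  (t=3,i=10, bit25=1)
  nb ##...: next=#  (t=0,i=16, bit24=1)
  nb #.###: next=.  (t=1,i=15, bit23=0)
  nb #.##.: next=#  (t=3,i=3, bit22=1)
  nb #.#.#: next=#  (t=2,i=1, bit21=1)
  nb #.#..: next=#  (t=4,i=13, bit20=1)
  nb #..##: next=.  (t=3,i=14, bit19=0)
  nb #..#.: next=#  (t=3,i=11, bit18=1)
  nb #...#: next=.  (t=1,i=2, bit17=0)
  nb #....: next=#  (t=0,i=0, bit16=1)
  nb .####: next=.  (t=4,i=1, bit15=0)
  nb .###.: next=#  (t=1,i=16, bit14=1)
  nb .##.#: next=.  (t=2,i=14, bit13=0)
  nb .##..: next=#  (t=0,i=15, bit12=1)
  nb .#.##: next=#  (t=1,i=14, bit11=1)
  nb .#.#.: next=.  (t=2,i=0, bit10=0)
  nb .#..#: next=#  (t=3,i=13, bit9=1)
  nb .#...: next=#  (t=0,i=4, bit8=1)
  nb ..###: next=#  (t=4,i=0, bit7=1)
  nb ..##.: next=.  (t=0,i=14, bit6=0)
  nb ..#.#: next=#  (t=1,i=13, bit5=1)
  nb ..#..: next=.  (t=0,i=3, bit4=0)
  nb ...##: next=#  (t=0,i=13, bit3=1)
  nb ...#.: next=.  (t=0,i=2, bit2=0)
  nb ....#: next=.  (t=0,i=1, bit1=0)
  nb .....: next=.  (t=0,i=6, bit0=0)
  bits 01101111011101010101101110101000 = 1869962152

1869962152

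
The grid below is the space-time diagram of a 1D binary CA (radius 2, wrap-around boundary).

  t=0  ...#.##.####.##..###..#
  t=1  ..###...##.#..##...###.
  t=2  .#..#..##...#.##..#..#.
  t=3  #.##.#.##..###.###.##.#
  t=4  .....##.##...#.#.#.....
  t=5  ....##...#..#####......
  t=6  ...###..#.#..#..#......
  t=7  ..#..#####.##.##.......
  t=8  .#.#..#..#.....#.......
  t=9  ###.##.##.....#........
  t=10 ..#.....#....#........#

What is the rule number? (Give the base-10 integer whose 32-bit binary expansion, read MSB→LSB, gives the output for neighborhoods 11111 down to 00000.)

  #####|.  b31=0 t=5,i=14
  ####.|.  b30=0 t=0,i=10
  ###.#|#  b29=1 t=0,i=11
  ###..|#  b28=1 t=0,i=19
  ##.##|.  b27=0 t=0,i=7
  ##.#.|.  b26=0 t=1,i=10
  ##..#|#  b25=1 t=0,i=15
  ##...|.  b24=0 t=1,i=5
  #.###|#  b23=1 t=0,i=8
  #.##.|.  b22=0 t=0,i=5
  #.#.#|#  b21=1 t=3,i=5
  #.#..|.  b20=0 t=1,i=11
  #..##|.  b19=0 t=0,i=16
  #..#.|#  b18=1 t=0,i=21
  #...#|.  b17=0 t=0,i=1
  #....|.  b16=0 t=4,i=19
  .####|#  b15=1 t=0,i=9
  .###.|.  b14=0 t=0,i=18
  .##.#|.  b13=0 t=0,i=6
  .##..|#  b12=1 t=0,i=14
  .#.##|#  b11=1 t=0,i=4
  .#.#.|#  b10=1 t=4,i=14
  .#..#|#  b9=1 t=1,i=12
  .#...|.  b8=0 t=0,i=0
  ..###|.  b7=0 t=0,i=17
  ..##.|#  b6=1 t=1,i=8
  ..#.#|#  b5=1 t=0,i=3
  ..#..|.  b4=0 t=0,i=22
  ...##|#  b3=1 t=1,i=1
  ...#.|#  b2=1 t=0,i=2
  ....#|.  b1=0 t=4,i=3
  .....|.  b0=0 t=4,i=0
  bits 00110010101001001001111001101100 = 849649260

849649260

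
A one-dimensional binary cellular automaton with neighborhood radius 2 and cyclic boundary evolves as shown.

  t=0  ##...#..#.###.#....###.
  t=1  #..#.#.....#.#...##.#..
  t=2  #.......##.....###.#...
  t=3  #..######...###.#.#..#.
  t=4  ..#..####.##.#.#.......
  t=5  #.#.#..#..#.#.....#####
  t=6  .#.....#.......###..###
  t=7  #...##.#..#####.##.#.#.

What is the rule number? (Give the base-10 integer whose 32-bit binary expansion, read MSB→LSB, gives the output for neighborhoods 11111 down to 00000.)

  nb #####: next=#  (t=3,i=5, bit31=1)
  nb ####.: next=#  (t=3,i=7, bit30=1)
  nb ###.#: next=.  (t=0,i=12, bit29=0)
  nb ###..: next=#  (t=3,i=8, bit28=1)
  nb ##.##: next=.  (t=0,i=22, bit27=0)
  nb ##.#.: next=#  (t=0,i=13, bit26=1)
  nb ##..#: next=.  (t=6,i=18, bit25=0)
  nb ##...: next=.  (t=0,i=2, bit24=0)
  nb #.###: next=.  (t=0,i=10, bit23=0)
  nb #.##.: next=#  (t=0,i=0, bit22=1)
  nb #.#.#: next=.  (t=3,i=16, bit21=0)
  nb #.#..: next=.  (t=0,i=14, bit20=0)
  nb #..##: next=#  (t=3,i=2, bit19=1)
  nb #..#.: next=.  (t=0,i=7, bit18=0)
  nb #...#: next=#  (t=0,i=3, bit17=1)
  nb #....: next=.  (t=0,i=16, bit16=0)
  nb .####: next=.  (t=3,i=4, bit15=0)
  nb .###.: next=#  (t=0,i=11, bit14=1)
  nb .##.#: next=.  (t=1,i=18, bit13=0)
  nb .##..: next=.  (t=0,i=1, bit12=0)
  nb .#.##: next=.  (t=0,i=9, bit11=0)
  nb .#.#.: next=.  (t=1,i=4, bit10=0)
  nb .#..#: next=.  (t=0,i=6, bit9=0)
  nb .#...: next=.  (t=0,i=15, bit8=0)
  nb ..###: next=.  (t=0,i=19, bit7=0)
  nb ..##.: next=#  (t=1,i=17, bit6=1)
  nb ..#.#: next=.  (t=0,i=8, bit5=0)
  nb ..#..: next=#  (t=0,i=5, bit4=1)
  nb ...##: next=#  (t=0,i=18, bit3=1)
  nb ...#.: next=.  (t=0,i=4, bit2=0)
  nb ....#: next=#  (t=0,i=17, bit1=1)
  nb .....: next=#  (t=1,i=8, bit0=1)
  bits 11010100010010100100000001011011 = 3561635931

3561635931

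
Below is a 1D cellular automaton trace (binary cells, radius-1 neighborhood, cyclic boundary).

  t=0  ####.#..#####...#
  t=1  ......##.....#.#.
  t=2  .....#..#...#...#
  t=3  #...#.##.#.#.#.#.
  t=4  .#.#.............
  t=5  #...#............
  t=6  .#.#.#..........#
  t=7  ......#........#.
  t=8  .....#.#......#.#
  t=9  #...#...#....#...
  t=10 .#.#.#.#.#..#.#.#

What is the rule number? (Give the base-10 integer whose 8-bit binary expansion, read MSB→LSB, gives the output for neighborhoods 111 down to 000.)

  ### -> .   bit 7 = 0  t=0,i=0
  ##. -> .   bit 6 = 0  t=0,i=3
  #.# -> .   bit 5 = 0  t=0,i=4
  #.. -> #   bit 4 = 1  t=0,i=6
  .## -> .   bit 3 = 0  t=0,i=8
  .#. -> .   bit 2 = 0  t=0,i=5
  ..# -> #   bit 1 = 1  t=0,i=7
  ... -> .   bit 0 = 0  t=0,i=14
  bits 00010010 = 18

18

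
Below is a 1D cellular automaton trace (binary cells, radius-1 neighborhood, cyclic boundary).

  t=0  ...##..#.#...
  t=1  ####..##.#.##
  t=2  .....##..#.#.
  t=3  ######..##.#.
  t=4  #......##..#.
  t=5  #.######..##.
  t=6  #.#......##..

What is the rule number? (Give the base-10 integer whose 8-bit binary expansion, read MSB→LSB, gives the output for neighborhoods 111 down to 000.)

  ### -> .   bit 7 = 0  t=1,i=0
  ##. -> .   bit 6 = 0  t=0,i=4
  #.# -> .   bit 5 = 0  t=0,i=8
  #.. -> .   bit 4 = 0  t=0,i=5
  .## -> #   bit 3 = 1  t=0,i=3
  .#. -> #   bit 2 = 1  t=0,i=7
  ..# -> #   bit 1 = 1  t=0,i=2
  ... -> #   bit 0 = 1  t=0,i=0
  bits 00001111 = 15

15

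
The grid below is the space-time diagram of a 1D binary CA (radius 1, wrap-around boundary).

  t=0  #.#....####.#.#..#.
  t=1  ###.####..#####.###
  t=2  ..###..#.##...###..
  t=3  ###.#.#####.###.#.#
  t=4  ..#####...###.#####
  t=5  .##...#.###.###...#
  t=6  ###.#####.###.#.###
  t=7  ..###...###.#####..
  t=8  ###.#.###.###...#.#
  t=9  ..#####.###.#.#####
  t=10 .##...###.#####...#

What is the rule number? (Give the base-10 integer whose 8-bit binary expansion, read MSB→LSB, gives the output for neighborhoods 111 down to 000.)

  ###|.  b7=0 t=0,i=8
  ##.|#  b6=1 t=0,i=10
  #.#|#  b5=1 t=0,i=1
  #..|.  b4=0 t=0,i=3
  .##|#  b3=1 t=0,i=7
  .#.|#  b2=1 t=0,i=0
  ..#|#  b1=1 t=0,i=6
  ...|#  b0=1 t=0,i=4
  bits 01101111 = 111

111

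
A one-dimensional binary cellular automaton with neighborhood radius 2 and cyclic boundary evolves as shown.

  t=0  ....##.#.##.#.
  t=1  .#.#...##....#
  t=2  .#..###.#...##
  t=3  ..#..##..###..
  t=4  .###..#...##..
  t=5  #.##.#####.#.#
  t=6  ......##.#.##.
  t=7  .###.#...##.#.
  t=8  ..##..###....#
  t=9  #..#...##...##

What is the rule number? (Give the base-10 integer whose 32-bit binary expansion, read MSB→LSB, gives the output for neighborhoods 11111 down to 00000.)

  #####|#  b31=1 t=5,i=7
  ####.|.  b30=0 t=5,i=8
  ###.#|#  b29=1 t=2,i=6
  ###..|#  b28=1 t=3,i=11
  ##.##|.  b27=0 t=5,i=1
  ##.#.|.  b26=0 t=0,i=6
  ##..#|.  b25=0 t=3,i=7
  ##...|.  b24=0 t=1,i=9
  #.###|.  b23=0 t=5,i=5
  #.##.|.  b22=0 t=0,i=9
  #.#.#|#  b21=1 t=0,i=7
  #.#..|.  b20=0 t=0,i=12
  #..##|.  b19=0 t=2,i=3
  #..#.|#  b18=1 t=4,i=5
  #...#|#  b17=1 t=1,i=5
  #....|.  b16=0 t=0,i=0
  .####|#  b15=1 t=5,i=6
  .###.|#  b14=1 t=2,i=5
  .##.#|.  b13=0 t=0,i=5
  .##..|#  b12=1 t=1,i=8
  .#.##|#  b11=1 t=0,i=8
  .#.#.|.  b10=0 t=1,i=0
  .#..#|#  b9=1 t=2,i=2
  .#...|#  b8=1 t=0,i=13
  ..###|.  b7=0 t=2,i=4
  ..##.|.  b6=0 t=0,i=4
  ..#.#|#  b5=1 t=1,i=13
  ..#..|#  b4=1 t=3,i=2
  ...##|#  b3=1 t=0,i=3
  ...#.|#  b2=1 t=1,i=12
  ....#|.  b1=0 t=0,i=2
  .....|#  b0=1 t=0,i=1
  bits 10110000001001101101101100111101 = 2955336509

2955336509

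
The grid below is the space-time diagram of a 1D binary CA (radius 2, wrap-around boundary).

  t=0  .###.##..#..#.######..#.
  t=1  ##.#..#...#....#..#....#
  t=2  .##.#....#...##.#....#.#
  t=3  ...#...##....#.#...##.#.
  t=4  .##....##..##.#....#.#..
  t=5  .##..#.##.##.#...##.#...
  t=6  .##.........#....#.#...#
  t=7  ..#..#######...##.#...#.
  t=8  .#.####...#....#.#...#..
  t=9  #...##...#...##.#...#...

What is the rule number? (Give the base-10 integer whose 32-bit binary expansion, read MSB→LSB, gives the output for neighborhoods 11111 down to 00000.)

  ##### -> .   bit 31 = 0  t=0,i=16
  ####. -> #   bit 30 = 1  t=0,i=18
  ###.# -> #   bit 29 = 1  t=0,i=3
  ###.. -> .   bit 28 = 0  t=0,i=19
  ##.## -> .   bit 27 = 0  t=0,i=4
  ##.#. -> #   bit 26 = 1  t=1,i=2
  ##..# -> .   bit 25 = 0  t=0,i=7
  ##... -> .   bit 24 = 0  t=3,i=9
  #.### -> .   bit 23 = 0  t=0,i=14
  #.##. -> .   bit 22 = 0  t=0,i=5
  #.#.# -> .   bit 21 = 0  t=2,i=23
  #.#.. -> .   bit 20 = 0  t=1,i=3
  #..## -> #   bit 19 = 1  t=0,i=0
  #..#. -> .   bit 18 = 0  t=0,i=8
  #...# -> .   bit 17 = 0  t=1,i=8
  #.... -> .   bit 16 = 0  t=1,i=12
  .#### -> #   bit 15 = 1  t=0,i=15
  .###. -> .   bit 14 = 0  t=0,i=2
  .##.# -> .   bit 13 = 0  t=2,i=2
  .##.. -> #   bit 12 = 1  t=0,i=6
  .#.## -> .   bit 11 = 0  t=0,i=13
  .#.#. -> #   bit 10 = 1  t=2,i=22
  .#..# -> #   bit 9 = 1  t=0,i=10
  .#... -> .   bit 8 = 0  t=1,i=7
  ..### -> #   bit 7 = 1  t=0,i=1
  ..##. -> #   bit 6 = 1  t=2,i=13
  ..#.# -> .   bit 5 = 0  t=0,i=12
  ..#.. -> .   bit 4 = 0  t=0,i=9
  ...## -> .   bit 3 = 0  t=1,i=22
  ...#. -> #   bit 2 = 1  t=1,i=9
  ....# -> #   bit 1 = 1  t=1,i=13
  ..... -> #   bit 0 = 1  t=6,i=5
  bits 01100100000010001001011011000111 = 1678284487

1678284487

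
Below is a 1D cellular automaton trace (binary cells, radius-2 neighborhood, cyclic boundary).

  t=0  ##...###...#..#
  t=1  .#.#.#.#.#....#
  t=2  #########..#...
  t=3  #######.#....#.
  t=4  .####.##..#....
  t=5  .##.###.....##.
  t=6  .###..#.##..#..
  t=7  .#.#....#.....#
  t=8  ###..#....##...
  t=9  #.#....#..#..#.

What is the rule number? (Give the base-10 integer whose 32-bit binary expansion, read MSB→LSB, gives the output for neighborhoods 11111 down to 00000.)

  nb #####: next=#  (t=2,i=2, bit31=1)
  nb ####.: next=.  (t=2,i=7, bit30=0)
  nb ###.#: next=#  (t=3,i=6, bit29=1)
  nb ###..: next=#  (t=0,i=1, bit28=1)
  nb ##.##: next=#  (t=4,i=5, bit27=1)
  nb ##.#.: next=#  (t=3,i=7, bit26=1)
  nb ##..#: next=.  (t=2,i=9, bit25=0)
  nb ##...: next=.  (t=0,i=2, bit24=0)
  nb #.###: next=.  (t=3,i=0, bit23=0)
  nb #.##.: next=#  (t=4,i=6, bit22=1)
  nb #.#.#: next=#  (t=1,i=1, bit21=1)
  nb #.#..: next=.  (t=1,i=9, bit20=0)
  nb #..##: next=.  (t=0,i=13, bit19=0)
  nb #..#.: next=.  (t=2,i=10, bit18=0)
  nb #...#: next=#  (t=0,i=3, bit17=1)
  nb #....: next=#  (t=1,i=11, bit16=1)
  nb .####: next=#  (t=2,i=1, bit15=1)
  nb .###.: next=.  (t=0,i=0, bit14=0)
  nb .##.#: next=#  (t=5,i=2, bit13=1)
  nb .##..: next=.  (t=4,i=7, bit12=0)
  nb .#.##: next=.  (t=3,i=14, bit11=0)
  nb .#.#.: next=#  (t=1,i=0, bit10=1)
  nb .#..#: next=.  (t=0,i=12, bit9=0)
  nb .#...: next=.  (t=1,i=10, bit8=0)
  nb ..###: next=#  (t=0,i=5, bit7=1)
  nb ..##.: next=#  (t=5,i=1, bit6=1)
  nb ..#.#: next=.  (t=1,i=14, bit5=0)
  nb ..#..: next=.  (t=0,i=11, bit4=0)
  nb ...##: next=.  (t=0,i=4, bit3=0)
  nb ...#.: next=.  (t=0,i=10, bit2=0)
  nb ....#: next=.  (t=1,i=12, bit1=0)
  nb .....: next=#  (t=4,i=13, bit0=1)
  bits 10111100011000111010010011000001 = 3160646849

3160646849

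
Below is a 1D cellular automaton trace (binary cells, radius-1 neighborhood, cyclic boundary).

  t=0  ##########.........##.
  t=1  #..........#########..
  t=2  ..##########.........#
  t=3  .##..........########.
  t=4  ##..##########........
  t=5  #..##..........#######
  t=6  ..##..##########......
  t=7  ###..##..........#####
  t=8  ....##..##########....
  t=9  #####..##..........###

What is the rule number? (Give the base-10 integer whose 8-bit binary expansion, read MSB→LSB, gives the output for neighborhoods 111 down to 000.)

11

  ### -> .   bit 7 = 0  t=0,i=1
  ##. -> .   bit 6 = 0  t=0,i=9
  #.# -> .   bit 5 = 0  t=0,i=21
  #.. -> .   bit 4 = 0  t=0,i=10
  .## -> #   bit 3 = 1  t=0,i=0
  .#. -> .   bit 2 = 0  t=1,i=0
  ..# -> #   bit 1 = 1  t=0,i=18
  ... -> #   bit 0 = 1  t=0,i=11
  bits 00001011 = 11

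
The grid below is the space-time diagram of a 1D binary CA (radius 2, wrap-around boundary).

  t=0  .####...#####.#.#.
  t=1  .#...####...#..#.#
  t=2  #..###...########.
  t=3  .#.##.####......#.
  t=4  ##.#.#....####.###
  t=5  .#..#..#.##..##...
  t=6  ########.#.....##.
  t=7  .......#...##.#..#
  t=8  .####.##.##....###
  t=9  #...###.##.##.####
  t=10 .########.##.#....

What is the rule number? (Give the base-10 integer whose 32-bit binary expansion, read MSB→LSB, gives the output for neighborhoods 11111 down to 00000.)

692537021

  ##### -> .   bit 31 = 0  t=0,i=10
  ####. -> .   bit 30 = 0  t=0,i=3
  ###.# -> #   bit 29 = 1  t=0,i=12
  ###.. -> .   bit 28 = 0  t=0,i=4
  ##.## -> #   bit 27 = 1  t=3,i=5
  ##.#. -> .   bit 26 = 0  t=0,i=13
  ##..# -> .   bit 25 = 0  t=5,i=11
  ##... -> #   bit 24 = 1  t=0,i=5
  #.### -> .   bit 23 = 0  t=3,i=6
  #.##. -> #   bit 22 = 1  t=3,i=3
  #.#.# -> .   bit 21 = 0  t=0,i=14
  #.#.. -> .   bit 20 = 0  t=0,i=16
  #..## -> .   bit 19 = 0  t=0,i=0
  #..#. -> #   bit 18 = 1  t=1,i=14
  #...# -> #   bit 17 = 1  t=0,i=6
  #.... -> #   bit 16 = 1  t=3,i=11
  .#### -> .   bit 15 = 0  t=0,i=2
  .###. -> #   bit 14 = 1  t=2,i=4
  .##.# -> .   bit 13 = 0  t=3,i=4
  .##.. -> .   bit 12 = 0  t=5,i=10
  .#.## -> .   bit 11 = 0  t=3,i=2
  .#.#. -> #   bit 10 = 1  t=0,i=15
  .#..# -> #   bit 9 = 1  t=0,i=17
  .#... -> .   bit 8 = 0  t=1,i=2
  ..### -> #   bit 7 = 1  t=0,i=1
  ..##. -> .   bit 6 = 0  t=5,i=13
  ..#.# -> #   bit 5 = 1  t=1,i=15
  ..#.. -> #   bit 4 = 1  t=1,i=12
  ...## -> #   bit 3 = 1  t=0,i=7
  ...#. -> #   bit 2 = 1  t=1,i=11
  ....# -> .   bit 1 = 0  t=3,i=14
  ..... -> #   bit 0 = 1  t=3,i=12
  bits 00101001010001110100011010111101 = 692537021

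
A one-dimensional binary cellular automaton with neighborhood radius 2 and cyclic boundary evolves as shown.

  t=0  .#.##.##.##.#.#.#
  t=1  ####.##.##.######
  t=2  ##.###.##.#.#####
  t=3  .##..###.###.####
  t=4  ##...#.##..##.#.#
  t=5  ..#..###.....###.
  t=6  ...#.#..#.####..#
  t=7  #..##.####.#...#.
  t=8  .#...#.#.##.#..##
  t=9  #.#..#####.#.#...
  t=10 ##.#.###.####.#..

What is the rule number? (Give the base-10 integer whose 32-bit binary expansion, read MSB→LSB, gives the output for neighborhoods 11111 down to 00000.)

2909048747

  nb #####: next=#  (t=1,i=0, bit31=1)
  nb ####.: next=.  (t=1,i=2, bit30=0)
  nb ###.#: next=#  (t=1,i=3, bit29=1)
  nb ###..: next=.  (t=4,i=1, bit28=0)
  nb ##.##: next=#  (t=0,i=5, bit27=1)
  nb ##.#.: next=#  (t=0,i=11, bit26=1)
  nb ##..#: next=.  (t=3,i=3, bit25=0)
  nb ##...: next=#  (t=4,i=2, bit24=1)
  nb #.###: next=.  (t=1,i=11, bit23=0)
  nb #.##.: next=#  (t=0,i=3, bit22=1)
  nb #.#.#: next=#  (t=0,i=1, bit21=1)
  nb #.#..: next=.  (t=6,i=5, bit20=0)
  nb #..##: next=.  (t=3,i=4, bit19=0)
  nb #..#.: next=#  (t=6,i=7, bit18=1)
  nb #...#: next=.  (t=4,i=3, bit17=0)
  nb #....: next=.  (t=5,i=9, bit16=0)
  nb .####: next=#  (t=1,i=12, bit15=1)
  nb .###.: next=.  (t=2,i=4, bit14=0)
  nb .##.#: next=.  (t=0,i=4, bit13=0)
  nb .##..: next=.  (t=3,i=2, bit12=0)
  nb .#.##: next=#  (t=0,i=2, bit11=1)
  nb .#.#.: next=#  (t=0,i=0, bit10=1)
  nb .#..#: next=#  (t=5,i=3, bit9=1)
  nb .#...: next=#  (t=6,i=0, bit8=1)
  nb ..###: next=#  (t=3,i=5, bit7=1)
  nb ..##.: next=.  (t=4,i=11, bit6=0)
  nb ..#.#: next=#  (t=4,i=5, bit5=1)
  nb ..#..: next=.  (t=5,i=2, bit4=0)
  nb ...##: next=#  (t=5,i=12, bit3=1)
  nb ...#.: next=.  (t=4,i=4, bit2=0)
  nb ....#: next=#  (t=5,i=11, bit1=1)
  nb .....: next=#  (t=5,i=10, bit0=1)
  bits 10101101011001001000111110101011 = 2909048747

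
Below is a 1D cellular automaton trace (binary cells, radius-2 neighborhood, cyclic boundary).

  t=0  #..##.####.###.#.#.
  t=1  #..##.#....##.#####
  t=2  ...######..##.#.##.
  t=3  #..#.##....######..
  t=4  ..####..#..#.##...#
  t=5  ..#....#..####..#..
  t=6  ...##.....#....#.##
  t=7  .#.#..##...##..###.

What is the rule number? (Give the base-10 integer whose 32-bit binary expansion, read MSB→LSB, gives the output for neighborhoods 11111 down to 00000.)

  nb #####: next=#  (t=1,i=16, bit31=1)
  nb ####.: next=.  (t=0,i=8, bit30=0)
  nb ###.#: next=.  (t=0,i=9, bit29=0)
  nb ###..: next=.  (t=1,i=0, bit28=0)
  nb ##.##: next=.  (t=0,i=5, bit27=0)
  nb ##.#.: next=#  (t=0,i=14, bit26=1)
  nb ##..#: next=.  (t=1,i=1, bit25=0)
  nb ##...: next=.  (t=2,i=18, bit24=0)
  nb #.###: next=#  (t=0,i=6, bit23=1)
  nb #.##.: next=#  (t=2,i=16, bit22=1)
  nb #.#.#: next=#  (t=0,i=15, bit21=1)
  nb #.#..: next=#  (t=0,i=0, bit20=1)
  nb #..##: next=.  (t=0,i=2, bit19=0)
  nb #..#.: next=#  (t=3,i=2, bit18=1)
  nb #...#: next=#  (t=4,i=16, bit17=1)
  nb #....: next=#  (t=1,i=8, bit16=1)
  nb .####: next=.  (t=0,i=7, bit15=0)
  nb .###.: next=#  (t=0,i=12, bit14=1)
  nb .##.#: next=#  (t=0,i=4, bit13=1)
  nb .##..: next=.  (t=2,i=17, bit12=0)
  nb .#.##: next=#  (t=2,i=15, bit11=1)
  nb .#.#.: next=#  (t=0,i=16, bit10=1)
  nb .#..#: next=.  (t=0,i=1, bit9=0)
  nb .#...: next=#  (t=1,i=7, bit8=1)
  nb ..###: next=#  (t=2,i=3, bit7=1)
  nb ..##.: next=#  (t=0,i=3, bit6=1)
  nb ..#.#: next=#  (t=3,i=3, bit5=1)
  nb ..#..: next=.  (t=3,i=0, bit4=0)
  nb ...##: next=.  (t=1,i=10, bit3=0)
  nb ...#.: next=.  (t=4,i=17, bit2=0)
  nb ....#: next=.  (t=1,i=9, bit1=0)
  nb .....: next=#  (t=6,i=7, bit0=1)
  bits 10000100111101110110110111100001 = 2230808033

2230808033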